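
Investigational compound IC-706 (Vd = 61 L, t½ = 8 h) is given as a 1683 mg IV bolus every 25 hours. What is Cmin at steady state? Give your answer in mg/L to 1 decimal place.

3.6 mg/L

Over one 25-h interval, 25/8 ≈ 3.125 half-lives elapse, leaving f ≈ 0.1146 of each dose.
Accumulation ratio R = 1/(1 − f) ≈ 1/0.8854 ≈ 1.1294.
Each bolus raises the concentration by D/Vd = 1683/61 ≈ 27.590 mg/L.
Steady-state peak Cmax,ss = C₀·R ≈ 27.590 × 1.1294 ≈ 31.160 mg/L.
One interval later, Cmin,ss = Cmax,ss·e^(−kτ) ≈ 31.160 × 0.1146 ≈ 3.571 mg/L.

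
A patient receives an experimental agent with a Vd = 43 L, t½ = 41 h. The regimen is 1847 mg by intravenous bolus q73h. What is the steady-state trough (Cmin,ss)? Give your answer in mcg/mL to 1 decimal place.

τ/t½ = 73/41 ≈ 1.7805, so fraction remaining f = (1/2)^(73/41) ≈ 0.2911.
Each bolus raises the concentration by D/Vd = 1847/43 ≈ 42.953 mcg/mL.
Steady-state trough Cmin,ss = C₀·f/(1−f) ≈ 42.953 × 0.2911/0.7089 ≈ 17.638 mcg/mL.

17.6 mcg/mL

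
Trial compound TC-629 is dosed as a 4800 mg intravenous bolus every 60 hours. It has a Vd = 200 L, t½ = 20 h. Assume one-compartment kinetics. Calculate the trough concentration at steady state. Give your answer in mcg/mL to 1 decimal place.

τ = 60 h = 3 half-lives, so f = (1/2)^3 = 0.125.
At steady state, R = 1/(1 − 0.125) = 8/7.
Single-dose peak C₀ = D/Vd = 4800/200 = 24 mcg/mL.
Steady-state peak Cmax,ss = C₀·R = 24 × 8/7 ≈ 27.429 mcg/mL.
Steady-state trough Cmin,ss = Cmax,ss·f ≈ 27.429 × 0.125 ≈ 3.429 mcg/mL.

3.4 mcg/mL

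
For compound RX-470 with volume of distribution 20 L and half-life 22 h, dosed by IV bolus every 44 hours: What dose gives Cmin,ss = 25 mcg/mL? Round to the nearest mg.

1500 mg

τ/t½ = 44/22 ≈ 2, so f = (1/2)^(44/22) ≈ 0.250000.
Cmin,ss = (D/Vd)·f/(1−f), so D = Cmin,ss·Vd·(1−f)/f.
D = 25 × 20 × (1−f)/f ≈ 25 × 20 × 3.00000 ≈ 1500.00 mg.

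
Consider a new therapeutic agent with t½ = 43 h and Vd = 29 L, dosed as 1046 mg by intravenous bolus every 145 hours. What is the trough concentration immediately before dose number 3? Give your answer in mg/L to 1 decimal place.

f = (1/2)^(τ/t½) = (1/2)^(145/43) ≈ 0.0966.
C₀ = D/Vd = 1046/29 ≈ 36.069 mg/L.
Before the 3rd dose, 2 doses have been given. Superposition: Cmin = C₀·(f + f²).
≈ 36.069 × (0.0966 + 0.0093) ≈ 36.069 × 0.1059 ≈ 3.820 mg/L.

3.8 mg/L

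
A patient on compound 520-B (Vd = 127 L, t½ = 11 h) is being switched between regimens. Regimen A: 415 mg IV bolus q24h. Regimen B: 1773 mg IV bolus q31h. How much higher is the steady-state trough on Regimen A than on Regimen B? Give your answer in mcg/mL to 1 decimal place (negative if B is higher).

Regimen A: f = (1/2)^(24/11) ≈ 0.2204; Cmin,ss = (415/127)·f/(1−f) ≈ 0.924 mcg/mL.
Regimen B: f = (1/2)^(31/11) ≈ 0.1418; Cmin,ss = (1773/127)·f/(1−f) ≈ 2.307 mcg/mL.
Difference ≈ 0.924 − 2.307 ≈ -1.383 mcg/mL.

-1.4 mcg/mL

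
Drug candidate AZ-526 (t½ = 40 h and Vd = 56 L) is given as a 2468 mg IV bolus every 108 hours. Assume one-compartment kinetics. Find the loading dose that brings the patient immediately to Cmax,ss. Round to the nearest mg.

2917 mg

f = (1/2)^(108/40) ≈ 0.153893; accumulation ratio R = 1/(1−f) ≈ 1.18188.
Loading dose to hit Cmax,ss on first dose: D_load = D_maint·R ≈ 2468 × 1.18188 ≈ 2916.88 mg.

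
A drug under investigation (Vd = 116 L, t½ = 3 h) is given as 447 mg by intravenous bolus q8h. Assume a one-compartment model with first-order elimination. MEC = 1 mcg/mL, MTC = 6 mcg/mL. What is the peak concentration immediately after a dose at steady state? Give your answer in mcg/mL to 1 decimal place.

τ/t½ = 8/3 ≈ 2.6667, so fraction remaining f = (1/2)^(8/3) ≈ 0.1575.
Accumulation ratio R = 1/(1 − f) ≈ 1/0.8425 ≈ 1.1869.
Single-dose peak C₀ = D/Vd = 447/116 ≈ 3.853 mcg/mL.
Steady-state peak Cmax,ss = C₀·R ≈ 3.853 × 1.1869 ≈ 4.573 mcg/mL.
Peak 4.6 mcg/mL vs MTC 6 mcg/mL: below toxic threshold.

4.6 mcg/mL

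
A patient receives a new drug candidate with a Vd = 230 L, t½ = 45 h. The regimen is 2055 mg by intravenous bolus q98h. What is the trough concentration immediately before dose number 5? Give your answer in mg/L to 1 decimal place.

2.5 mg/L

f = (1/2)^(τ/t½) = (1/2)^(98/45) ≈ 0.2210.
C₀ = D/Vd = 2055/230 ≈ 8.935 mg/L.
Before the 5th dose, 4 doses have been given. Superposition: Cmin = C₀·(f + f² + … + f^4).
≈ 8.935 × (0.2210 + 0.0488 + 0.0108 + 0.0024) ≈ 8.935 × 0.2830 ≈ 2.529 mg/L.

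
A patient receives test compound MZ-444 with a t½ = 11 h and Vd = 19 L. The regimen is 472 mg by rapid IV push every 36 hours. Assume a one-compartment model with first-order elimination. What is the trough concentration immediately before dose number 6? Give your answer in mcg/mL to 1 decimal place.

f = (1/2)^(τ/t½) = (1/2)^(36/11) ≈ 0.1035.
C₀ = D/Vd = 472/19 ≈ 24.842 mcg/mL.
Before the 6th dose, 5 doses have been given. Superposition: Cmin = C₀·(f + f² + … + f^5).
≈ 24.842 × (0.1035 + 0.0107 + 0.0011 + 0.0001 + 0.0000) ≈ 24.842 × 0.1154 ≈ 2.867 mcg/mL.

2.9 mcg/mL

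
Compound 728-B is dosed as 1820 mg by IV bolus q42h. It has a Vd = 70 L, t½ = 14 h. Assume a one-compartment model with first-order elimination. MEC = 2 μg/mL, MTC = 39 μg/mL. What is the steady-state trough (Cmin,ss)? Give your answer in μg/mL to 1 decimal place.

3.7 μg/mL

τ = 42 h = 3 half-lives, so f = (1/2)^3 = 0.125.
At steady state, R = 1/(1 − 0.125) = 8/7.
Single-dose peak C₀ = D/Vd = 1820/70 = 26 μg/mL.
Steady-state peak Cmax,ss = C₀·R = 26 × 8/7 ≈ 29.714 μg/mL.
Steady-state trough Cmin,ss = Cmax,ss·f ≈ 29.714 × 0.125 ≈ 3.714 μg/mL.
Trough 3.7 μg/mL vs MEC 2 μg/mL: adequate.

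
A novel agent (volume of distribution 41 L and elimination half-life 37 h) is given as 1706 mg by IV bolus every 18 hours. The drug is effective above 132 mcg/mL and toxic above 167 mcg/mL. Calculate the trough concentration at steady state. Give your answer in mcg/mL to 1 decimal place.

k = ln2/t½ = ln2/37 ≈ 0.018734 h⁻¹; fraction remaining f = e^(−kτ) = e^(−0.018734×18) ≈ 0.7138.
Single-dose peak C₀ = D/Vd = 1706/41 ≈ 41.610 mcg/mL.
Steady-state trough Cmin,ss = C₀·f/(1−f) ≈ 41.610 × 0.7138/0.2862 ≈ 103.778 mcg/mL.
Trough 103.8 mcg/mL vs MEC 132 mcg/mL: subtherapeutic.

103.8 mcg/mL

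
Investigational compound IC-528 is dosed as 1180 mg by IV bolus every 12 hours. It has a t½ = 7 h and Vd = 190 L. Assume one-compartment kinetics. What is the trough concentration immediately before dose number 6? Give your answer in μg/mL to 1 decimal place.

2.7 μg/mL

f = (1/2)^(τ/t½) = (1/2)^(12/7) ≈ 0.3048.
C₀ = D/Vd = 1180/190 ≈ 6.211 μg/mL.
Before the 6th dose, 5 doses have been given. Superposition: Cmin = C₀·(f + f² + … + f^5).
≈ 6.211 × (0.3048 + 0.0929 + 0.0283 + 0.0086 + 0.0026) ≈ 6.211 × 0.4372 ≈ 2.715 μg/mL.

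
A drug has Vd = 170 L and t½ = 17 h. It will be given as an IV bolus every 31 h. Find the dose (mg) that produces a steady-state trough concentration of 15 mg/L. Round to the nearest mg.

τ/t½ = 31/17 ≈ 1.8235, so f = (1/2)^(31/17) ≈ 0.282529.
Cmin,ss = (D/Vd)·f/(1−f), so D = Cmin,ss·Vd·(1−f)/f.
D = 15 × 170 × (1−f)/f ≈ 15 × 170 × 2.53946 ≈ 6475.62 mg.

6476 mg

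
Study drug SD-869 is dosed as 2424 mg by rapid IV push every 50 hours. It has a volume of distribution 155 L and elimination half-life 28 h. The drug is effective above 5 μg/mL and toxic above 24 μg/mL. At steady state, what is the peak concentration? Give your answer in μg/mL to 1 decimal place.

Over one 50-h interval, 50/28 ≈ 1.7857 half-lives elapse, leaving f ≈ 0.2900 of each dose.
At steady state, accumulation factor R = 1/(1 − e^(−kτ)) ≈ 1.4085.
Each bolus raises the concentration by D/Vd = 2424/155 ≈ 15.639 μg/mL.
Cmax,ss = C₀/(1 − f) ≈ 15.639/0.7100 ≈ 22.027 μg/mL.
Peak 22.0 μg/mL vs MTC 24 μg/mL: below toxic threshold.

22.0 μg/mL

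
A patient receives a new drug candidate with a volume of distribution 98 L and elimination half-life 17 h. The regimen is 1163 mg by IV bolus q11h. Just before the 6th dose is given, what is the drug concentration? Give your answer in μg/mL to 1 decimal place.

18.7 μg/mL

f = (1/2)^(τ/t½) = (1/2)^(11/17) ≈ 0.6386.
C₀ = D/Vd = 1163/98 ≈ 11.867 μg/mL.
Before the 6th dose, 5 doses have been given. Superposition: Cmin = C₀·(f + f² + … + f^5).
≈ 11.867 × (0.6386 + 0.4078 + 0.2604 + 0.1663 + 0.1062) ≈ 11.867 × 1.5793 ≈ 18.742 μg/mL.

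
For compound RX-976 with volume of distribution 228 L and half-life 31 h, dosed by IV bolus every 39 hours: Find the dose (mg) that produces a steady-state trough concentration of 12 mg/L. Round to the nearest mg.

τ/t½ = 39/31 ≈ 1.2581, so f = (1/2)^(39/31) ≈ 0.418105.
Cmin,ss = (D/Vd)·f/(1−f), so D = Cmin,ss·Vd·(1−f)/f.
D = 12 × 228 × (1−f)/f ≈ 12 × 228 × 1.39174 ≈ 3807.80 mg.

3808 mg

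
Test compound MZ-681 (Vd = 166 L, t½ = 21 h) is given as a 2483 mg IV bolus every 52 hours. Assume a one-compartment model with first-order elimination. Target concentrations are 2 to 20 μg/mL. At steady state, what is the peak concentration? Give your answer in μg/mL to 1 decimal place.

Over one 52-h interval, 52/21 ≈ 2.4762 half-lives elapse, leaving f ≈ 0.1797 of each dose.
Accumulation ratio R = 1/(1 − f) ≈ 1/0.8203 ≈ 1.2191.
Each bolus raises the concentration by D/Vd = 2483/166 ≈ 14.958 μg/mL.
Steady-state peak Cmax,ss = C₀·R ≈ 14.958 × 1.2191 ≈ 18.235 μg/mL.
Peak 18.2 μg/mL vs MTC 20 μg/mL: below toxic threshold.

18.2 μg/mL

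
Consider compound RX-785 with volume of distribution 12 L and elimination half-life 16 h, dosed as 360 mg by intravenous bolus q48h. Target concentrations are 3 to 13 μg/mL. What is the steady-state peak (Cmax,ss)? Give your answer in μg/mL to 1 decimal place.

The dosing interval is 3 half-lives, so f = 2^(−3) = 0.125.
At steady state, R = 1/(1 − 0.125) = 8/7.
Single-dose peak C₀ = D/Vd = 360/12 = 30 μg/mL.
Steady-state peak Cmax,ss = C₀·R = 30 × 8/7 ≈ 34.286 μg/mL.
Peak 34.3 μg/mL vs MTC 13 μg/mL: exceeds toxic threshold.

34.3 μg/mL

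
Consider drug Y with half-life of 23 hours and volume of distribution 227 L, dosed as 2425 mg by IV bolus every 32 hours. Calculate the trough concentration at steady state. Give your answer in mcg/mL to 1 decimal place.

6.6 mcg/mL

k = ln2/t½ = ln2/23 ≈ 0.030137 h⁻¹; fraction remaining f = e^(−kτ) = e^(−0.030137×32) ≈ 0.3812.
Accumulation ratio R = 1/(1 − f) ≈ 1/0.6188 ≈ 1.6160.
Each bolus raises the concentration by D/Vd = 2425/227 ≈ 10.683 mcg/mL.
Cmax,ss = C₀/(1 − f) ≈ 10.683/0.6188 ≈ 17.264 mcg/mL.
Steady-state trough Cmin,ss = Cmax,ss·f ≈ 17.264 × 0.3812 ≈ 6.581 mcg/mL.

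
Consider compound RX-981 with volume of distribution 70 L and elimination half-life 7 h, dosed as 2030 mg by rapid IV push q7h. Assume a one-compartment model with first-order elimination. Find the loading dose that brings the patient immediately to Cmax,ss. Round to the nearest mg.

f = (1/2)^(7/7) ≈ 0.500000; accumulation ratio R = 1/(1−f) ≈ 2.00000.
Loading dose to hit Cmax,ss on first dose: D_load = D_maint·R ≈ 2030 × 2.00000 ≈ 4060.00 mg.

4060 mg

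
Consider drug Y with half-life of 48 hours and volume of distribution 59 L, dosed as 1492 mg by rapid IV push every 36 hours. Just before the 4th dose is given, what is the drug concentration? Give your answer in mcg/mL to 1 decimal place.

f = (1/2)^(τ/t½) = (1/2)^(36/48) ≈ 0.5946.
C₀ = D/Vd = 1492/59 ≈ 25.288 mcg/mL.
Before the 4th dose, 3 doses have been given. Superposition: Cmin = C₀·(f + f² + … + f^3).
≈ 25.288 × (0.5946 + 0.3535 + 0.2102) ≈ 25.288 × 1.1583 ≈ 29.291 mcg/mL.

29.3 mcg/mL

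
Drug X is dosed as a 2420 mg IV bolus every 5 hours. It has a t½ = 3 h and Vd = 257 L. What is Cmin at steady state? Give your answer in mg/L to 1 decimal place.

k = ln2/t½ = ln2/3 ≈ 0.231049 h⁻¹; fraction remaining f = e^(−kτ) = e^(−0.231049×5) ≈ 0.3150.
Single-dose peak C₀ = D/Vd = 2420/257 ≈ 9.416 mg/L.
Steady-state trough Cmin,ss = C₀·f/(1−f) ≈ 9.416 × 0.3150/0.6850 ≈ 4.330 mg/L.

4.3 mg/L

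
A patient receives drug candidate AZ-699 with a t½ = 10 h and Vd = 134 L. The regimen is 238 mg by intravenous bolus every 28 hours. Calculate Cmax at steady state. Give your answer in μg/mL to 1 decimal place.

τ/t½ = 28/10 ≈ 2.8, so fraction remaining f = (1/2)^(28/10) ≈ 0.1436.
Accumulation ratio R = 1/(1 − f) ≈ 1/0.8564 ≈ 1.1677.
Single-dose peak C₀ = D/Vd = 238/134 ≈ 1.776 μg/mL.
Steady-state peak Cmax,ss = C₀·R ≈ 1.776 × 1.1677 ≈ 2.074 μg/mL.

2.1 μg/mL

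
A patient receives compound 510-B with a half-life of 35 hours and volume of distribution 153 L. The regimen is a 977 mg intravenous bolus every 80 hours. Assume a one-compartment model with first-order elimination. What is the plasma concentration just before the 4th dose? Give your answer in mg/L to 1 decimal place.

f = (1/2)^(τ/t½) = (1/2)^(80/35) ≈ 0.2051.
C₀ = D/Vd = 977/153 ≈ 6.386 mg/L.
Before the 4th dose, 3 doses have been given. Superposition: Cmin = C₀·(f + f² + … + f^3).
≈ 6.386 × (0.2051 + 0.0421 + 0.0086) ≈ 6.386 × 0.2558 ≈ 1.634 mg/L.

1.6 mg/L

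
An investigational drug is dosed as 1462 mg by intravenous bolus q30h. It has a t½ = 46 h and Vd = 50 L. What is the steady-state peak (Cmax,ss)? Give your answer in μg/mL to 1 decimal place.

80.4 μg/mL

τ/t½ = 30/46 ≈ 0.65217, so fraction remaining f = (1/2)^(30/46) ≈ 0.6363.
Accumulation ratio R = 1/(1 − f) ≈ 1/0.3637 ≈ 2.7495.
Single-dose peak C₀ = D/Vd = 1462/50 ≈ 29.240 μg/mL.
Steady-state peak Cmax,ss = C₀·R ≈ 29.240 × 2.7495 ≈ 80.395 μg/mL.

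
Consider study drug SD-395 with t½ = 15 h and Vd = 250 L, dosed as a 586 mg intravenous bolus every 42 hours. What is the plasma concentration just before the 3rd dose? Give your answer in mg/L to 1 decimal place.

f = (1/2)^(τ/t½) = (1/2)^(42/15) ≈ 0.1436.
C₀ = D/Vd = 586/250 ≈ 2.344 mg/L.
Before the 3rd dose, 2 doses have been given. Superposition: Cmin = C₀·(f + f²).
≈ 2.344 × (0.1436 + 0.0206) ≈ 2.344 × 0.1642 ≈ 0.385 mg/L.

0.4 mg/L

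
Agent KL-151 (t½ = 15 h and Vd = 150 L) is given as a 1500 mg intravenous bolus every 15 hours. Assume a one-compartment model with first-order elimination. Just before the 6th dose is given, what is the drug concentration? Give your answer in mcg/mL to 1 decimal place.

9.7 mcg/mL

f = (1/2)^(τ/t½) = (1/2)^(15/15) ≈ 0.5000.
C₀ = D/Vd = 1500/150 ≈ 10.000 mcg/mL.
Before the 6th dose, 5 doses have been given. Superposition: Cmin = C₀·(f + f² + … + f^5).
≈ 10.000 × (0.5000 + 0.2500 + 0.1250 + 0.0625 + 0.0313) ≈ 10.000 × 0.9688 ≈ 9.688 mcg/mL.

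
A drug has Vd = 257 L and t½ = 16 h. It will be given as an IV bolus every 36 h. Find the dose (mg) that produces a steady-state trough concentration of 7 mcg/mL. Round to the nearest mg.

6759 mg

τ/t½ = 36/16 ≈ 2.25, so f = (1/2)^(36/16) ≈ 0.210224.
Cmin,ss = (D/Vd)·f/(1−f), so D = Cmin,ss·Vd·(1−f)/f.
D = 7 × 257 × (1−f)/f ≈ 7 × 257 × 3.75683 ≈ 6758.54 mg.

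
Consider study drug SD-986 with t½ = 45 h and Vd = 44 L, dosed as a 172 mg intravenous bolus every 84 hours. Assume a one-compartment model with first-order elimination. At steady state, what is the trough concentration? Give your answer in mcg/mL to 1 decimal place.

1.5 mcg/mL

τ/t½ = 84/45 ≈ 1.8667, so fraction remaining f = (1/2)^(84/45) ≈ 0.2742.
Each bolus raises the concentration by D/Vd = 172/44 ≈ 3.909 mcg/mL.
Steady-state trough Cmin,ss = C₀·f/(1−f) ≈ 3.909 × 0.2742/0.7258 ≈ 1.477 mcg/mL.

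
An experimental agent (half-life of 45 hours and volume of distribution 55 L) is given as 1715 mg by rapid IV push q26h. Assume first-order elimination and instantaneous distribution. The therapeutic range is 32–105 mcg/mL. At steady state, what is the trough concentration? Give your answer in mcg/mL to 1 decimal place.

63.3 mcg/mL

Over one 26-h interval, 26/45 ≈ 0.57778 half-lives elapse, leaving f ≈ 0.6700 of each dose.
At steady state, accumulation factor R = 1/(1 − e^(−kτ)) ≈ 3.0303.
Single-dose peak C₀ = D/Vd = 1715/55 ≈ 31.182 mcg/mL.
Steady-state peak Cmax,ss = C₀·R ≈ 31.182 × 3.0303 ≈ 94.491 mcg/mL.
One interval later, Cmin,ss = Cmax,ss·e^(−kτ) ≈ 94.491 × 0.6700 ≈ 63.309 mcg/mL.
Trough 63.3 mcg/mL vs MEC 32 mcg/mL: adequate.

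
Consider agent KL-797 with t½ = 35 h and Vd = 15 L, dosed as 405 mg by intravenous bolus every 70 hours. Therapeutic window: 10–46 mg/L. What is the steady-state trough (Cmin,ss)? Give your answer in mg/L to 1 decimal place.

9.0 mg/L

The dosing interval is 2 half-lives, so f = 2^(−2) = 0.25.
Accumulation ratio R = 1/(1 − f) = 1/0.75 = 4/3.
Single-dose peak C₀ = D/Vd = 405/15 = 27 mg/L.
Steady-state peak Cmax,ss = C₀·R = 27 × 4/3 ≈ 36.000 mg/L.
Steady-state trough Cmin,ss = Cmax,ss·f ≈ 36.000 × 0.25 ≈ 9.000 mg/L.
Trough 9.0 mg/L vs MEC 10 mg/L: subtherapeutic.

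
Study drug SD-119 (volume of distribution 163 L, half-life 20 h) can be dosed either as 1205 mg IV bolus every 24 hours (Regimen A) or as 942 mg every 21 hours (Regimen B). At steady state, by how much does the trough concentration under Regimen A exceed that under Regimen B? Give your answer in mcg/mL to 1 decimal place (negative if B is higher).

Regimen A: f = (1/2)^(24/20) ≈ 0.4353; Cmin,ss = (1205/163)·f/(1−f) ≈ 5.699 mcg/mL.
Regimen B: f = (1/2)^(21/20) ≈ 0.4830; Cmin,ss = (942/163)·f/(1−f) ≈ 5.399 mcg/mL.
Difference ≈ 5.699 − 5.399 ≈ 0.300 mcg/mL.

0.3 mcg/mL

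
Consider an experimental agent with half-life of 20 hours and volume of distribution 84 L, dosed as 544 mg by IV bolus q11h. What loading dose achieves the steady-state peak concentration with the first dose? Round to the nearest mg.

1716 mg

f = (1/2)^(11/20) ≈ 0.683020; accumulation ratio R = 1/(1−f) ≈ 3.15477.
Loading dose to hit Cmax,ss on first dose: D_load = D_maint·R ≈ 544 × 3.15477 ≈ 1716.19 mg.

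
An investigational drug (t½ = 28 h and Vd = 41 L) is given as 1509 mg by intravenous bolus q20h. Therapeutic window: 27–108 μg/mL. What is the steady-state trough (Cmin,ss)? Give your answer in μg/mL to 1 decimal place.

k = ln2/t½ = ln2/28 ≈ 0.024755 h⁻¹; fraction remaining f = e^(−kτ) = e^(−0.024755×20) ≈ 0.6095.
At steady state, accumulation factor R = 1/(1 − e^(−kτ)) ≈ 2.5608.
Single-dose peak C₀ = D/Vd = 1509/41 ≈ 36.805 μg/mL.
Cmax,ss = C₀/(1 − f) ≈ 36.805/0.3905 ≈ 94.251 μg/mL.
Steady-state trough Cmin,ss = Cmax,ss·f ≈ 94.251 × 0.6095 ≈ 57.446 μg/mL.
Trough 57.4 μg/mL vs MEC 27 μg/mL: adequate.

57.4 μg/mL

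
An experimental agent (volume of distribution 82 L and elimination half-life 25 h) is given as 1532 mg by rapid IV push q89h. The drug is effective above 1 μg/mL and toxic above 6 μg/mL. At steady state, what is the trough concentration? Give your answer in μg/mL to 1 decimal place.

τ/t½ = 89/25 ≈ 3.56, so fraction remaining f = (1/2)^(89/25) ≈ 0.0848.
Each bolus raises the concentration by D/Vd = 1532/82 ≈ 18.683 μg/mL.
Steady-state trough Cmin,ss = C₀·f/(1−f) ≈ 18.683 × 0.0848/0.9152 ≈ 1.731 μg/mL.
Trough 1.7 μg/mL vs MEC 1 μg/mL: adequate.

1.7 μg/mL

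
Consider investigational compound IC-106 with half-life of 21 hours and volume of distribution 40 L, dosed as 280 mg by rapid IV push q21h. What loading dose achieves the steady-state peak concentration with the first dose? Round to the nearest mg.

f = (1/2)^(21/21) ≈ 0.500000; accumulation ratio R = 1/(1−f) ≈ 2.00000.
Loading dose to hit Cmax,ss on first dose: D_load = D_maint·R ≈ 280 × 2.00000 ≈ 560.00 mg.

560 mg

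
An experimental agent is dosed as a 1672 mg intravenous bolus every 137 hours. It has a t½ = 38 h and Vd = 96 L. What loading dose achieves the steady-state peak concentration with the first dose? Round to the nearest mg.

f = (1/2)^(137/38) ≈ 0.082169; accumulation ratio R = 1/(1−f) ≈ 1.08953.
Loading dose to hit Cmax,ss on first dose: D_load = D_maint·R ≈ 1672 × 1.08953 ≈ 1821.69 mg.

1822 mg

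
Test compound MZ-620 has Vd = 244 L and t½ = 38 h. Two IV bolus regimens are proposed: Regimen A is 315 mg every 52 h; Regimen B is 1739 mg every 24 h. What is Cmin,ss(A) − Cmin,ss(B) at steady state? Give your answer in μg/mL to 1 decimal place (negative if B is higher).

-12.2 μg/mL

Regimen A: f = (1/2)^(52/38) ≈ 0.3873; Cmin,ss = (315/244)·f/(1−f) ≈ 0.816 μg/mL.
Regimen B: f = (1/2)^(24/38) ≈ 0.6455; Cmin,ss = (1739/244)·f/(1−f) ≈ 12.977 μg/mL.
Difference ≈ 0.816 − 12.977 ≈ -12.161 μg/mL.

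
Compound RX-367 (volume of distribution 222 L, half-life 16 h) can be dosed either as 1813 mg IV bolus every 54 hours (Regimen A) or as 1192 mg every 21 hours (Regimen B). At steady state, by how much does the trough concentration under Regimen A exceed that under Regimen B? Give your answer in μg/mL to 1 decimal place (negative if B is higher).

Regimen A: f = (1/2)^(54/16) ≈ 0.0964; Cmin,ss = (1813/222)·f/(1−f) ≈ 0.871 μg/mL.
Regimen B: f = (1/2)^(21/16) ≈ 0.4026; Cmin,ss = (1192/222)·f/(1−f) ≈ 3.619 μg/mL.
Difference ≈ 0.871 − 3.619 ≈ -2.748 μg/mL.

-2.7 μg/mL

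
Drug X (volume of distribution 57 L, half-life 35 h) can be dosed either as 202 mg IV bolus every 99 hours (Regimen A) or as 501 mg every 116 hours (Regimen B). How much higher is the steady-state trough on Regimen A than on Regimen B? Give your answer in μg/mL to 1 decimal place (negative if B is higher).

-0.4 μg/mL

Regimen A: f = (1/2)^(99/35) ≈ 0.1408; Cmin,ss = (202/57)·f/(1−f) ≈ 0.581 μg/mL.
Regimen B: f = (1/2)^(116/35) ≈ 0.1005; Cmin,ss = (501/57)·f/(1−f) ≈ 0.982 μg/mL.
Difference ≈ 0.581 − 0.982 ≈ -0.401 μg/mL.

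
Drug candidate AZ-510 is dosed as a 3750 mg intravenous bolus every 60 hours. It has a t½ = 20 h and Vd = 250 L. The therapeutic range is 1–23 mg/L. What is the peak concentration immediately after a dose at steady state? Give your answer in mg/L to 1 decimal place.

17.1 mg/L

τ = 60 h = 3 half-lives, so f = (1/2)^3 = 0.125.
Accumulation ratio R = 1/(1 − f) = 1/0.875 = 8/7.
Single-dose peak C₀ = D/Vd = 3750/250 = 15 mg/L.
Steady-state peak Cmax,ss = C₀·R = 15 × 8/7 ≈ 17.143 mg/L.
Peak 17.1 mg/L vs MTC 23 mg/L: below toxic threshold.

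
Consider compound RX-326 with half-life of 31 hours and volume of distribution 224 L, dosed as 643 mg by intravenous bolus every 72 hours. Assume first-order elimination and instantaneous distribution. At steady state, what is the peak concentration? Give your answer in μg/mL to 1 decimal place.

3.6 μg/mL

Over one 72-h interval, 72/31 ≈ 2.3226 half-lives elapse, leaving f ≈ 0.1999 of each dose.
At steady state, accumulation factor R = 1/(1 − e^(−kτ)) ≈ 1.2498.
Single-dose peak C₀ = D/Vd = 643/224 ≈ 2.871 μg/mL.
Steady-state peak Cmax,ss = C₀·R ≈ 2.871 × 1.2498 ≈ 3.588 μg/mL.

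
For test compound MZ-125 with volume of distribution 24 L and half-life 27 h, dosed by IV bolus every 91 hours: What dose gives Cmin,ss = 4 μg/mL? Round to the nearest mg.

897 mg

τ/t½ = 91/27 ≈ 3.3704, so f = (1/2)^(91/27) ≈ 0.096698.
Cmin,ss = (D/Vd)·f/(1−f), so D = Cmin,ss·Vd·(1−f)/f.
D = 4 × 24 × (1−f)/f ≈ 4 × 24 × 9.34148 ≈ 896.78 mg.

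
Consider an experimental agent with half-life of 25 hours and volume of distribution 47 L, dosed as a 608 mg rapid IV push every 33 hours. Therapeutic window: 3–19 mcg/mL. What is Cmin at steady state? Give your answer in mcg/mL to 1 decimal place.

Over one 33-h interval, 33/25 ≈ 1.32 half-lives elapse, leaving f ≈ 0.4005 of each dose.
At steady state, accumulation factor R = 1/(1 − e^(−kτ)) ≈ 1.6681.
Each bolus raises the concentration by D/Vd = 608/47 ≈ 12.936 mcg/mL.
Steady-state peak Cmax,ss = C₀·R ≈ 12.936 × 1.6681 ≈ 21.579 mcg/mL.
One interval later, Cmin,ss = Cmax,ss·e^(−kτ) ≈ 21.579 × 0.4005 ≈ 8.642 mcg/mL.
Trough 8.6 mcg/mL vs MEC 3 mcg/mL: adequate.

8.6 mcg/mL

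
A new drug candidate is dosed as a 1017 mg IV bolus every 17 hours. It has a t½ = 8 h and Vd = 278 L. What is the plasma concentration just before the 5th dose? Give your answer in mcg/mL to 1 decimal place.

1.1 mcg/mL

f = (1/2)^(τ/t½) = (1/2)^(17/8) ≈ 0.2293.
C₀ = D/Vd = 1017/278 ≈ 3.658 mcg/mL.
Before the 5th dose, 4 doses have been given. Superposition: Cmin = C₀·(f + f² + … + f^4).
≈ 3.658 × (0.2293 + 0.0526 + 0.0121 + 0.0028) ≈ 3.658 × 0.2968 ≈ 1.086 mcg/mL.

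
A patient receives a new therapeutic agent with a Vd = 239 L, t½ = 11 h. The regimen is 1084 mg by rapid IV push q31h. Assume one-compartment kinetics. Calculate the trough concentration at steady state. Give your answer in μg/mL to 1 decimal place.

τ/t½ = 31/11 ≈ 2.8182, so fraction remaining f = (1/2)^(31/11) ≈ 0.1418.
At steady state, accumulation factor R = 1/(1 − e^(−kτ)) ≈ 1.1652.
Each bolus raises the concentration by D/Vd = 1084/239 ≈ 4.536 μg/mL.
Cmax,ss = C₀/(1 − f) ≈ 4.536/0.8582 ≈ 5.285 μg/mL.
One interval later, Cmin,ss = Cmax,ss·e^(−kτ) ≈ 5.285 × 0.1418 ≈ 0.749 μg/mL.

0.7 μg/mL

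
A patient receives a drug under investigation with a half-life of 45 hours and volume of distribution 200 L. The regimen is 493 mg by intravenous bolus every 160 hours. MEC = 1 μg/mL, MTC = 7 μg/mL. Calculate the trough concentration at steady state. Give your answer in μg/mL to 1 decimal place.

Over one 160-h interval, 160/45 ≈ 3.5556 half-lives elapse, leaving f ≈ 0.0850 of each dose.
Each bolus raises the concentration by D/Vd = 493/200 ≈ 2.465 μg/mL.
Steady-state trough Cmin,ss = C₀·f/(1−f) ≈ 2.465 × 0.0850/0.9150 ≈ 0.229 μg/mL.
Trough 0.2 μg/mL vs MEC 1 μg/mL: subtherapeutic.

0.2 μg/mL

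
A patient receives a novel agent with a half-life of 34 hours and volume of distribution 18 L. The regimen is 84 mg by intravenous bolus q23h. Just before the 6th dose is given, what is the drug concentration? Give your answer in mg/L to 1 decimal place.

7.1 mg/L

f = (1/2)^(τ/t½) = (1/2)^(23/34) ≈ 0.6257.
C₀ = D/Vd = 84/18 ≈ 4.667 mg/L.
Before the 6th dose, 5 doses have been given. Superposition: Cmin = C₀·(f + f² + … + f^5).
≈ 4.667 × (0.6257 + 0.3915 + 0.2450 + 0.1533 + 0.0959) ≈ 4.667 × 1.5114 ≈ 7.054 mg/L.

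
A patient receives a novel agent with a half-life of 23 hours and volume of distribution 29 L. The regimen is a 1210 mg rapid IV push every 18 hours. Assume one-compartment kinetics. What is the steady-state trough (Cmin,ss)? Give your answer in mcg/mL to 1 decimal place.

τ/t½ = 18/23 ≈ 0.78261, so fraction remaining f = (1/2)^(18/23) ≈ 0.5813.
At steady state, accumulation factor R = 1/(1 − e^(−kτ)) ≈ 2.3883.
Each bolus raises the concentration by D/Vd = 1210/29 ≈ 41.724 mcg/mL.
Steady-state peak Cmax,ss = C₀·R ≈ 41.724 × 2.3883 ≈ 99.649 mcg/mL.
Steady-state trough Cmin,ss = Cmax,ss·f ≈ 99.649 × 0.5813 ≈ 57.926 mcg/mL.

57.9 mcg/mL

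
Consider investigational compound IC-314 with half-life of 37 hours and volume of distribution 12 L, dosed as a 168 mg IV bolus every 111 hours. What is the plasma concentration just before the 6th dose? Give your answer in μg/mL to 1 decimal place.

2.0 μg/mL

f = (1/2)^(τ/t½) = (1/2)^(111/37) ≈ 0.1250.
C₀ = D/Vd = 168/12 ≈ 14.000 μg/mL.
Before the 6th dose, 5 doses have been given. Superposition: Cmin = C₀·(f + f² + … + f^5).
≈ 14.000 × (0.1250 + 0.0156 + 0.0020 + 0.0002 + 0.0000) ≈ 14.000 × 0.1428 ≈ 1.999 μg/mL.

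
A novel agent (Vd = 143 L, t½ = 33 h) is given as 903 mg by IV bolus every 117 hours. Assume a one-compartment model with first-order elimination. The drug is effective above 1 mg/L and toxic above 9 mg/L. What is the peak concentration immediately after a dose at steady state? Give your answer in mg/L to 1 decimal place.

Over one 117-h interval, 117/33 ≈ 3.5455 half-lives elapse, leaving f ≈ 0.0856 of each dose.
Accumulation ratio R = 1/(1 − f) ≈ 1/0.9144 ≈ 1.0936.
Each bolus raises the concentration by D/Vd = 903/143 ≈ 6.315 mg/L.
Steady-state peak Cmax,ss = C₀·R ≈ 6.315 × 1.0936 ≈ 6.906 mg/L.
Peak 6.9 mg/L vs MTC 9 mg/L: below toxic threshold.

6.9 mg/L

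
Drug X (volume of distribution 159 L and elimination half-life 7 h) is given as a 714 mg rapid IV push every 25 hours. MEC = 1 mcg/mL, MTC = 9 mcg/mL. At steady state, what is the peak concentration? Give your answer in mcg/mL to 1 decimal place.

k = ln2/t½ = ln2/7 ≈ 0.099021 h⁻¹; fraction remaining f = e^(−kτ) = e^(−0.099021×25) ≈ 0.0841.
At steady state, accumulation factor R = 1/(1 − e^(−kτ)) ≈ 1.0918.
Each bolus raises the concentration by D/Vd = 714/159 ≈ 4.491 mcg/mL.
Steady-state peak Cmax,ss = C₀·R ≈ 4.491 × 1.0918 ≈ 4.903 mcg/mL.
Peak 4.9 mcg/mL vs MTC 9 mcg/mL: below toxic threshold.

4.9 mcg/mL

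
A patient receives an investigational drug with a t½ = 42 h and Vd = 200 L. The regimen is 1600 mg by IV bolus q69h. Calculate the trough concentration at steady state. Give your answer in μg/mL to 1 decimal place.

3.8 μg/mL

τ/t½ = 69/42 ≈ 1.6429, so fraction remaining f = (1/2)^(69/42) ≈ 0.3202.
At steady state, accumulation factor R = 1/(1 − e^(−kτ)) ≈ 1.4710.
Each bolus raises the concentration by D/Vd = 1600/200 ≈ 8.000 μg/mL.
Steady-state peak Cmax,ss = C₀·R ≈ 8.000 × 1.4710 ≈ 11.768 μg/mL.
Steady-state trough Cmin,ss = Cmax,ss·f ≈ 11.768 × 0.3202 ≈ 3.768 μg/mL.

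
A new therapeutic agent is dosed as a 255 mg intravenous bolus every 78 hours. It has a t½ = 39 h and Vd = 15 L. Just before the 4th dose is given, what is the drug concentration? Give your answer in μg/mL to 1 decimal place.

f = (1/2)^(τ/t½) = (1/2)^(78/39) ≈ 0.2500.
C₀ = D/Vd = 255/15 ≈ 17.000 μg/mL.
Before the 4th dose, 3 doses have been given. Superposition: Cmin = C₀·(f + f² + … + f^3).
≈ 17.000 × (0.2500 + 0.0625 + 0.0156) ≈ 17.000 × 0.3281 ≈ 5.578 μg/mL.

5.6 μg/mL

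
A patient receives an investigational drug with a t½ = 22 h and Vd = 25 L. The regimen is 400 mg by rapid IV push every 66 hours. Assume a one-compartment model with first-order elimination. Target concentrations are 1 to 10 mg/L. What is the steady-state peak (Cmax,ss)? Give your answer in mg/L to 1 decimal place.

The dosing interval is 3 half-lives, so f = 2^(−3) = 0.125.
At steady state, R = 1/(1 − 0.125) = 8/7.
Single-dose peak C₀ = D/Vd = 400/25 = 16 mg/L.
Steady-state peak Cmax,ss = C₀·R = 16 × 8/7 ≈ 18.286 mg/L.
Peak 18.3 mg/L vs MTC 10 mg/L: exceeds toxic threshold.

18.3 mg/L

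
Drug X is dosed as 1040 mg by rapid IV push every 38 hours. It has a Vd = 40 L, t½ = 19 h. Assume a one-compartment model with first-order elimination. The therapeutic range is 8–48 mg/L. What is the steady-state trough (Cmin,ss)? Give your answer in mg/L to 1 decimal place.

8.7 mg/L

The dosing interval is 2 half-lives, so f = 2^(−2) = 0.25.
At steady state, R = 1/(1 − 0.25) = 4/3.
Single-dose peak C₀ = D/Vd = 1040/40 = 26 mg/L.
Steady-state peak Cmax,ss = C₀·R = 26 × 4/3 ≈ 34.667 mg/L.
Steady-state trough Cmin,ss = Cmax,ss·f ≈ 34.667 × 0.25 ≈ 8.667 mg/L.
Trough 8.7 mg/L vs MEC 8 mg/L: adequate.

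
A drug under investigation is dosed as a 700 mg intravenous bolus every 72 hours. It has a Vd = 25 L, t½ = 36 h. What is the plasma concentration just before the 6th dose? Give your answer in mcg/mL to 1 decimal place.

9.3 mcg/mL

f = (1/2)^(τ/t½) = (1/2)^(72/36) ≈ 0.2500.
C₀ = D/Vd = 700/25 ≈ 28.000 mcg/mL.
Before the 6th dose, 5 doses have been given. Superposition: Cmin = C₀·(f + f² + … + f^5).
≈ 28.000 × (0.2500 + 0.0625 + 0.0156 + 0.0039 + 0.0010) ≈ 28.000 × 0.3330 ≈ 9.324 mcg/mL.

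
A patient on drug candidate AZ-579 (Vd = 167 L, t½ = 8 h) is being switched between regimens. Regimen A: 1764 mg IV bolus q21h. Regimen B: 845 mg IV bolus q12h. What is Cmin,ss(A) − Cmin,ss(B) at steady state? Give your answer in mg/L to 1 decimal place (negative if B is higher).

-0.7 mg/L

Regimen A: f = (1/2)^(21/8) ≈ 0.1621; Cmin,ss = (1764/167)·f/(1−f) ≈ 2.043 mg/L.
Regimen B: f = (1/2)^(12/8) ≈ 0.3536; Cmin,ss = (845/167)·f/(1−f) ≈ 2.768 mg/L.
Difference ≈ 2.043 − 2.768 ≈ -0.725 mg/L.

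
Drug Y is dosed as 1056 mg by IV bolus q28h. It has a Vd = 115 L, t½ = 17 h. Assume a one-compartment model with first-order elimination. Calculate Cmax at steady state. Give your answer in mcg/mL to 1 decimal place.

Over one 28-h interval, 28/17 ≈ 1.6471 half-lives elapse, leaving f ≈ 0.3193 of each dose.
At steady state, accumulation factor R = 1/(1 − e^(−kτ)) ≈ 1.4691.
Each bolus raises the concentration by D/Vd = 1056/115 ≈ 9.183 mcg/mL.
Steady-state peak Cmax,ss = C₀·R ≈ 9.183 × 1.4691 ≈ 13.491 mcg/mL.

13.5 mcg/mL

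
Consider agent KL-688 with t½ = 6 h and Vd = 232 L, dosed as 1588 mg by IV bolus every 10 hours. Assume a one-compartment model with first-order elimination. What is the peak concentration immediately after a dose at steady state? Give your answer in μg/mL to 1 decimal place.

10.0 μg/mL

τ/t½ = 10/6 ≈ 1.6667, so fraction remaining f = (1/2)^(10/6) ≈ 0.3150.
At steady state, accumulation factor R = 1/(1 − e^(−kτ)) ≈ 1.4599.
Each bolus raises the concentration by D/Vd = 1588/232 ≈ 6.845 μg/mL.
Cmax,ss = C₀/(1 − f) ≈ 6.845/0.6850 ≈ 9.993 μg/mL.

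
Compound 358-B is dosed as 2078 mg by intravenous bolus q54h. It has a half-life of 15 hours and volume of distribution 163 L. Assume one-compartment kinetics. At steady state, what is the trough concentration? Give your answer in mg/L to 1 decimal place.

1.1 mg/L

k = ln2/t½ = ln2/15 ≈ 0.046210 h⁻¹; fraction remaining f = e^(−kτ) = e^(−0.046210×54) ≈ 0.0825.
Single-dose peak C₀ = D/Vd = 2078/163 ≈ 12.748 mg/L.
Steady-state trough Cmin,ss = C₀·f/(1−f) ≈ 12.748 × 0.0825/0.9175 ≈ 1.146 mg/L.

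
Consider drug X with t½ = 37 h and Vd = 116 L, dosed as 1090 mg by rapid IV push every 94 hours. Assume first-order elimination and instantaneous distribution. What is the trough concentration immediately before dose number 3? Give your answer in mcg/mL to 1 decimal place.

1.9 mcg/mL

f = (1/2)^(τ/t½) = (1/2)^(94/37) ≈ 0.1719.
C₀ = D/Vd = 1090/116 ≈ 9.397 mcg/mL.
Before the 3rd dose, 2 doses have been given. Superposition: Cmin = C₀·(f + f²).
≈ 9.397 × (0.1719 + 0.0295) ≈ 9.397 × 0.2014 ≈ 1.893 mcg/mL.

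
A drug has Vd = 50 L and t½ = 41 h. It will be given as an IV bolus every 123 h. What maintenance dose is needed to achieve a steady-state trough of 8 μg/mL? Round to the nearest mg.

2800 mg

τ/t½ = 123/41 ≈ 3, so f = (1/2)^(123/41) ≈ 0.125000.
Cmin,ss = (D/Vd)·f/(1−f), so D = Cmin,ss·Vd·(1−f)/f.
D = 8 × 50 × (1−f)/f ≈ 8 × 50 × 7.00000 ≈ 2800.00 mg.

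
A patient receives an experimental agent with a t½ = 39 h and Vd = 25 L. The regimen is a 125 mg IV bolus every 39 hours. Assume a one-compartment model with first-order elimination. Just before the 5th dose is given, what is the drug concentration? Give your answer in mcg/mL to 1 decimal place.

4.7 mcg/mL

f = (1/2)^(τ/t½) = (1/2)^(39/39) ≈ 0.5000.
C₀ = D/Vd = 125/25 ≈ 5.000 mcg/mL.
Before the 5th dose, 4 doses have been given. Superposition: Cmin = C₀·(f + f² + … + f^4).
≈ 5.000 × (0.5000 + 0.2500 + 0.1250 + 0.0625) ≈ 5.000 × 0.9375 ≈ 4.688 mcg/mL.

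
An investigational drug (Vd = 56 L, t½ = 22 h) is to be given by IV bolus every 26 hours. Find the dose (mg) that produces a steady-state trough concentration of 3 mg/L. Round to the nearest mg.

τ/t½ = 26/22 ≈ 1.1818, so f = (1/2)^(26/22) ≈ 0.440796.
Cmin,ss = (D/Vd)·f/(1−f), so D = Cmin,ss·Vd·(1−f)/f.
D = 3 × 56 × (1−f)/f ≈ 3 × 56 × 1.26862 ≈ 213.13 mg.

213 mg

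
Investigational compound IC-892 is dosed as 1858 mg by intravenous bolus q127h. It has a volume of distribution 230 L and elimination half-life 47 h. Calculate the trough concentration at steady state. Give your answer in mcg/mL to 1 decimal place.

Over one 127-h interval, 127/47 ≈ 2.7021 half-lives elapse, leaving f ≈ 0.1537 of each dose.
Single-dose peak C₀ = D/Vd = 1858/230 ≈ 8.078 mcg/mL.
Steady-state trough Cmin,ss = C₀·f/(1−f) ≈ 8.078 × 0.1537/0.8463 ≈ 1.467 mcg/mL.

1.5 mcg/mL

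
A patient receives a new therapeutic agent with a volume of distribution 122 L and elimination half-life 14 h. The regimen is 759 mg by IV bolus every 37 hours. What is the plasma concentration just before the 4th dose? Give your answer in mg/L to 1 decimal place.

f = (1/2)^(τ/t½) = (1/2)^(37/14) ≈ 0.1601.
C₀ = D/Vd = 759/122 ≈ 6.221 mg/L.
Before the 4th dose, 3 doses have been given. Superposition: Cmin = C₀·(f + f² + … + f^3).
≈ 6.221 × (0.1601 + 0.0256 + 0.0041) ≈ 6.221 × 0.1898 ≈ 1.181 mg/L.

1.2 mg/L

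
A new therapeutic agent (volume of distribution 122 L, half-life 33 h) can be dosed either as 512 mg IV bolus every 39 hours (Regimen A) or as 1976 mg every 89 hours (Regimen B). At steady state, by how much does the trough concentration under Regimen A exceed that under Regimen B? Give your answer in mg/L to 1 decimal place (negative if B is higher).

Regimen A: f = (1/2)^(39/33) ≈ 0.4408; Cmin,ss = (512/122)·f/(1−f) ≈ 3.308 mg/L.
Regimen B: f = (1/2)^(89/33) ≈ 0.1542; Cmin,ss = (1976/122)·f/(1−f) ≈ 2.953 mg/L.
Difference ≈ 3.308 − 2.953 ≈ 0.355 mg/L.

0.4 mg/L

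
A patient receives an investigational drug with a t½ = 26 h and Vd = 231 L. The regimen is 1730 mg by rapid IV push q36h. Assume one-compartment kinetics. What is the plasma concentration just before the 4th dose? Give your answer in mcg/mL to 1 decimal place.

4.4 mcg/mL

f = (1/2)^(τ/t½) = (1/2)^(36/26) ≈ 0.3830.
C₀ = D/Vd = 1730/231 ≈ 7.489 mcg/mL.
Before the 4th dose, 3 doses have been given. Superposition: Cmin = C₀·(f + f² + … + f^3).
≈ 7.489 × (0.3830 + 0.1467 + 0.0562) ≈ 7.489 × 0.5859 ≈ 4.388 mcg/mL.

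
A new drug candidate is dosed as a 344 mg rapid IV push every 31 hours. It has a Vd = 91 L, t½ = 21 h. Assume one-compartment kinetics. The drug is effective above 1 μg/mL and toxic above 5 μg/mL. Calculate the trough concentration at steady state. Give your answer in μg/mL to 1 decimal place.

Over one 31-h interval, 31/21 ≈ 1.4762 half-lives elapse, leaving f ≈ 0.3594 of each dose.
At steady state, accumulation factor R = 1/(1 − e^(−kτ)) ≈ 1.5610.
Each bolus raises the concentration by D/Vd = 344/91 ≈ 3.780 μg/mL.
Cmax,ss = C₀/(1 − f) ≈ 3.780/0.6406 ≈ 5.901 μg/mL.
One interval later, Cmin,ss = Cmax,ss·e^(−kτ) ≈ 5.901 × 0.3594 ≈ 2.121 μg/mL.
Trough 2.1 μg/mL vs MEC 1 μg/mL: adequate.

2.1 μg/mL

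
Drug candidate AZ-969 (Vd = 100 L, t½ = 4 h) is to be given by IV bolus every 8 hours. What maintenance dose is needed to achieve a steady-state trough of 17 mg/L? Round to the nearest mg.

τ/t½ = 8/4 ≈ 2, so f = (1/2)^(8/4) ≈ 0.250000.
Cmin,ss = (D/Vd)·f/(1−f), so D = Cmin,ss·Vd·(1−f)/f.
D = 17 × 100 × (1−f)/f ≈ 17 × 100 × 3.00000 ≈ 5100.00 mg.

5100 mg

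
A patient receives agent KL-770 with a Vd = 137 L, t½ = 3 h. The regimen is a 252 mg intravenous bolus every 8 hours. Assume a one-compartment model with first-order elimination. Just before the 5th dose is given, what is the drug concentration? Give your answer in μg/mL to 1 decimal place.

0.3 μg/mL

f = (1/2)^(τ/t½) = (1/2)^(8/3) ≈ 0.1575.
C₀ = D/Vd = 252/137 ≈ 1.839 μg/mL.
Before the 5th dose, 4 doses have been given. Superposition: Cmin = C₀·(f + f² + … + f^4).
≈ 1.839 × (0.1575 + 0.0248 + 0.0039 + 0.0006) ≈ 1.839 × 0.1868 ≈ 0.344 μg/mL.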